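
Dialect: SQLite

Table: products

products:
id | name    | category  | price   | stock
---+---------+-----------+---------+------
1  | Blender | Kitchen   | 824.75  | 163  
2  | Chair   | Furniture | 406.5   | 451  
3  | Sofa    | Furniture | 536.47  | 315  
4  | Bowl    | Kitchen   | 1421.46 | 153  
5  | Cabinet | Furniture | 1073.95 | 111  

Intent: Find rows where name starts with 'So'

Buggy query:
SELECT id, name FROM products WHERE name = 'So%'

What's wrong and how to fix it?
Bug: Wildcards only work with LIKE; '=' treats '%' as a literal character

Fix: Use LIKE for wildcard pattern matching

Corrected query:
SELECT id, name FROM products WHERE name LIKE 'So%'

Result:
id | name
---+-----
3  | Sofa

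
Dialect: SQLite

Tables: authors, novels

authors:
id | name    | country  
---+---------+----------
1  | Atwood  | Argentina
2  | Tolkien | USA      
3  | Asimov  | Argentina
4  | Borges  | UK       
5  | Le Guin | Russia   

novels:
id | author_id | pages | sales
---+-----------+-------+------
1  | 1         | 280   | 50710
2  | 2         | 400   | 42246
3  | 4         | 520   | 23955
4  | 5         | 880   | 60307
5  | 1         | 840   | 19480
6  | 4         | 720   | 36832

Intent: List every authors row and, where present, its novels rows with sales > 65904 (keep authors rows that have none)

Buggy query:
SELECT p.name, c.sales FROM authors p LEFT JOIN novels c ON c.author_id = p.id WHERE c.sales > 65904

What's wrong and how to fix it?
Bug: Filtering c.sales in WHERE discards the NULL rows produced by LEFT JOIN, turning it into an inner join

Fix: Move the right-table condition into the ON clause so unmatched parents are kept

Corrected query:
SELECT p.name, c.sales FROM authors p LEFT JOIN novels c ON c.author_id = p.id AND c.sales > 65904

Result:
name    | sales
--------+------
Atwood  | NULL 
Tolkien | NULL 
Asimov  | NULL 
Borges  | NULL 
Le Guin | NULL 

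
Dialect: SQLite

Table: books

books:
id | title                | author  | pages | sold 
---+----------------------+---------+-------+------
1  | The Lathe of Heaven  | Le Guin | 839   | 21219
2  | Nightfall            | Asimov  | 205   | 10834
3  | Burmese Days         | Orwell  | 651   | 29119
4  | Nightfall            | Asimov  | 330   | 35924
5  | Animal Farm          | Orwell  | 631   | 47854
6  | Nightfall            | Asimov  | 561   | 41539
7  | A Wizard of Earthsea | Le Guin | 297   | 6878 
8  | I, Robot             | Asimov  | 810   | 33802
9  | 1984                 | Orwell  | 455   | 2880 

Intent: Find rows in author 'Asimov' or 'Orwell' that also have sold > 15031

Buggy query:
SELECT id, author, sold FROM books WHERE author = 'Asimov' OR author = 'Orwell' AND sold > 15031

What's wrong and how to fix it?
Bug: AND binds tighter than OR, so this parses as author = 'Asimov' OR (author = 'Orwell' AND sold > 15031)

Fix: Add parentheses around the OR so the AND applies to both alternatives

Corrected query:
SELECT id, author, sold FROM books WHERE (author = 'Asimov' OR author = 'Orwell') AND sold > 15031

Result:
id | author | sold 
---+--------+------
3  | Orwell | 29119
4  | Asimov | 35924
5  | Orwell | 47854
6  | Asimov | 41539
8  | Asimov | 33802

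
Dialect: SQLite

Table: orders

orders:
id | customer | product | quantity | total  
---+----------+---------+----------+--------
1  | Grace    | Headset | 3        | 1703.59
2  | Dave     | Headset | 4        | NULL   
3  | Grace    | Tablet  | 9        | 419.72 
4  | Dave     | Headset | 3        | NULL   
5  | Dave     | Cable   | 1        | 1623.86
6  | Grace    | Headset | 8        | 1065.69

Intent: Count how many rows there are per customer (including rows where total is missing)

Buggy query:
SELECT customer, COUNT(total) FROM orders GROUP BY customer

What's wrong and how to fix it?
Bug: COUNT(total) skips NULLs, so groups with missing total are undercounted

Fix: Use COUNT(*) to count all rows regardless of NULL

Corrected query:
SELECT customer, COUNT(*) FROM orders GROUP BY customer

Result:
customer | COUNT(*)
---------+---------
Dave     | 3       
Grace    | 3       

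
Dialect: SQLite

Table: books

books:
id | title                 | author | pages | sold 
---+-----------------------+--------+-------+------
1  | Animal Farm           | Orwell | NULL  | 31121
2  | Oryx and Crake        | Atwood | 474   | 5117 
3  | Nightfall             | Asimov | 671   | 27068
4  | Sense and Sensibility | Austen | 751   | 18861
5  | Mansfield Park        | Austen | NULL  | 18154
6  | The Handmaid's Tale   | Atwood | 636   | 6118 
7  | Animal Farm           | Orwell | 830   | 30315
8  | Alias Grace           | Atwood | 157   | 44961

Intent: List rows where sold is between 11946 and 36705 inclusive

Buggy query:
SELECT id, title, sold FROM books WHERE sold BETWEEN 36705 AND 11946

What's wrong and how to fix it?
Bug: BETWEEN expects the lower bound first; with 36705 AND 11946 the range is empty

Fix: Swap the bounds so the smaller value comes first

Corrected query:
SELECT id, title, sold FROM books WHERE sold BETWEEN 11946 AND 36705

Result:
id | title                 | sold 
---+-----------------------+------
1  | Animal Farm           | 31121
3  | Nightfall             | 27068
4  | Sense and Sensibility | 18861
5  | Mansfield Park        | 18154
7  | Animal Farm           | 30315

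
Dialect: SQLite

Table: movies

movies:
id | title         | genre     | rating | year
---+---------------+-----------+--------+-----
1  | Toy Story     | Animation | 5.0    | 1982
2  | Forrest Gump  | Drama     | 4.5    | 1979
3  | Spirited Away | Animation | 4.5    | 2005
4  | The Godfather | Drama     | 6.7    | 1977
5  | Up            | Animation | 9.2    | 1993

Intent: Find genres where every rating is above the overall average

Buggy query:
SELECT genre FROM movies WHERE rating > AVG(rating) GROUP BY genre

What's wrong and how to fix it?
Bug: WHERE evaluates per row before aggregation, so AVG() is unavailable

Fix: Compute the overall average in a scalar subquery and compare each group's MIN against it in HAVING

Corrected query:
SELECT genre FROM movies GROUP BY genre HAVING MIN(rating) > (SELECT AVG(rating) FROM movies)

Result:
(no rows)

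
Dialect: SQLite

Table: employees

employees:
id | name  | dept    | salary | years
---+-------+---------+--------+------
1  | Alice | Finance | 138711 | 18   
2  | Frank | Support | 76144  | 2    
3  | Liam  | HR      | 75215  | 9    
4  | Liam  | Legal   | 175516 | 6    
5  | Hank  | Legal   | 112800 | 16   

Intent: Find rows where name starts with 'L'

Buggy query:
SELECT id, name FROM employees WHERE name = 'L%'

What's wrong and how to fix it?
Bug: Wildcards only work with LIKE; '=' treats '%' as a literal character

Fix: Use LIKE for wildcard pattern matching

Corrected query:
SELECT id, name FROM employees WHERE name LIKE 'L%'

Result:
id | name
---+-----
3  | Liam
4  | Liam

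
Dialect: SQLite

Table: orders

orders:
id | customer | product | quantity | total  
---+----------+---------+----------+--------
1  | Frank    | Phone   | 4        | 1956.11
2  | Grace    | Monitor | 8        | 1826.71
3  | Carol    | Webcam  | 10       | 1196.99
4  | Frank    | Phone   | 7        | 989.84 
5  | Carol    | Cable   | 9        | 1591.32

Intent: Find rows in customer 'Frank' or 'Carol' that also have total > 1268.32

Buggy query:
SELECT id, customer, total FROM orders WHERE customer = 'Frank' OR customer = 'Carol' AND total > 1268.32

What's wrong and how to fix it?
Bug: AND binds tighter than OR, so this parses as customer = 'Frank' OR (customer = 'Carol' AND total > 1268.32)

Fix: Group the OR with parentheses (or use IN), then AND the threshold

Corrected query:
SELECT id, customer, total FROM orders WHERE (customer = 'Frank' OR customer = 'Carol') AND total > 1268.32

Result:
id | customer | total  
---+----------+--------
1  | Frank    | 1956.11
5  | Carol    | 1591.32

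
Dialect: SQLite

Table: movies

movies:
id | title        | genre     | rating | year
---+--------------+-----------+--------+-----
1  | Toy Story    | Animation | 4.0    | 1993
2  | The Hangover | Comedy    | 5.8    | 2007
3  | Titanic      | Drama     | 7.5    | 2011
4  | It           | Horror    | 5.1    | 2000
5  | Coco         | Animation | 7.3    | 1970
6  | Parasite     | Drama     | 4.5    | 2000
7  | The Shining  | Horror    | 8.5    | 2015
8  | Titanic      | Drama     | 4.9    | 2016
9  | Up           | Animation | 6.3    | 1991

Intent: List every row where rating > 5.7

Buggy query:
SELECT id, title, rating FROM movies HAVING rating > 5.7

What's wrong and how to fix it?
Bug: This is a non-aggregate query (no GROUP BY, no aggregates), so in SQLite the HAVING clause is invalid here; a row-level condition belongs in WHERE

Fix: Use WHERE for row-level filtering

Corrected query:
SELECT id, title, rating FROM movies WHERE rating > 5.7

Result:
id | title        | rating
---+--------------+-------
2  | The Hangover | 5.8   
3  | Titanic      | 7.5   
5  | Coco         | 7.3   
7  | The Shining  | 8.5   
9  | Up           | 6.3   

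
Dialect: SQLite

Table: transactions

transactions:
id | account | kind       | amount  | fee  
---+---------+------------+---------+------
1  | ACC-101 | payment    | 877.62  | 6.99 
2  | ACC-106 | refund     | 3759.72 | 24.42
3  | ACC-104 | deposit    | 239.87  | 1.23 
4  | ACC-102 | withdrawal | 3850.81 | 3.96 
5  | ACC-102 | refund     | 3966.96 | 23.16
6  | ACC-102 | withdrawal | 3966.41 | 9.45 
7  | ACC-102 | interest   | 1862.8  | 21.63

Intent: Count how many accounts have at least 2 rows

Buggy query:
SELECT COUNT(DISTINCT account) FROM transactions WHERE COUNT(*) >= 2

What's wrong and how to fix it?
Bug: WHERE filters individual rows, not groups, so a group-level COUNT is invalid there

Fix: Use a subquery that GROUPs and filters with HAVING, then count its rows

Corrected query:
SELECT COUNT(*) FROM (SELECT account FROM transactions GROUP BY account HAVING COUNT(*) >= 2)

Result:
COUNT(*)
--------
1       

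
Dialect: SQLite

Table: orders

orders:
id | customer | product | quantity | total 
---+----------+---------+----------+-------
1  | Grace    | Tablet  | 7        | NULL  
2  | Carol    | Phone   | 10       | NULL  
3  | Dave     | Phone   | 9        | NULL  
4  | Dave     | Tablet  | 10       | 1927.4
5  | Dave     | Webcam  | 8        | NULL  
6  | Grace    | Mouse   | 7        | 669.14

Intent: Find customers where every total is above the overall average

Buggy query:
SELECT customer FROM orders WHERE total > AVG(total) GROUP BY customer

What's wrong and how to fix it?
Bug: WHERE evaluates per row before aggregation, so AVG() is unavailable

Fix: Use a subquery for AVG and a HAVING MIN(...) filter so the condition holds for every row in the group

Corrected query:
SELECT customer FROM orders GROUP BY customer HAVING MIN(total) > (SELECT AVG(total) FROM orders)

Result:
customer
--------
Dave    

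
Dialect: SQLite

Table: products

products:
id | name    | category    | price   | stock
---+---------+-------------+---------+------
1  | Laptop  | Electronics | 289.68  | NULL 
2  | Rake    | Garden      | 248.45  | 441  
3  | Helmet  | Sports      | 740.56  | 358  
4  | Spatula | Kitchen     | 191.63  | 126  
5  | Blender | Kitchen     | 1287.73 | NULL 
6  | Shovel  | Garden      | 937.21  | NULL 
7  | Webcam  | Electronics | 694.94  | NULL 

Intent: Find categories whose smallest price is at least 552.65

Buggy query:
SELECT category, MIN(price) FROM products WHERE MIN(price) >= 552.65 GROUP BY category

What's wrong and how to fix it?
Bug: Aggregates like MIN are computed per group after WHERE runs

Fix: Use HAVING for the per-group MIN condition

Corrected query:
SELECT category, MIN(price) FROM products GROUP BY category HAVING MIN(price) >= 552.65

Result:
category | MIN(price)
---------+-----------
Sports   | 740.56    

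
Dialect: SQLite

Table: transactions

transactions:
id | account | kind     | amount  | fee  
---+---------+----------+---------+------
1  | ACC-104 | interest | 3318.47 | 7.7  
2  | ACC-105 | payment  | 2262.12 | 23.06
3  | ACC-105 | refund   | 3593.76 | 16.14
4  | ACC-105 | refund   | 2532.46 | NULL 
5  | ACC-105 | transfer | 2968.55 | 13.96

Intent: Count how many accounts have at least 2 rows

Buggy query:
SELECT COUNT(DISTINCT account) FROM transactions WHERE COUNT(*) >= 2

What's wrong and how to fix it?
Bug: WHERE filters individual rows, not groups, so a group-level COUNT is invalid there

Fix: Use a subquery that GROUPs and filters with HAVING, then count its rows

Corrected query:
SELECT COUNT(*) FROM (SELECT account FROM transactions GROUP BY account HAVING COUNT(*) >= 2)

Result:
COUNT(*)
--------
1       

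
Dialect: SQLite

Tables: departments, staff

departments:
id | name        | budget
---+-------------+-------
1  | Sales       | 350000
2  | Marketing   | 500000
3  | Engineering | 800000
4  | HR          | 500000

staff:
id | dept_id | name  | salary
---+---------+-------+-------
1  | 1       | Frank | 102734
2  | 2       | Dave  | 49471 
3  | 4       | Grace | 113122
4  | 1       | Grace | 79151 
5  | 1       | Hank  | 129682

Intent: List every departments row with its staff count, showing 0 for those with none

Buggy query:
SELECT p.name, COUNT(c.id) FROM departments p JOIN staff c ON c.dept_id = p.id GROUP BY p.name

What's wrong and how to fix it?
Bug: INNER JOIN drops departments rows that have no matching staff rows

Fix: Switch to LEFT JOIN to retain unmatched parent rows

Corrected query:
SELECT p.name, COUNT(c.id) FROM departments p LEFT JOIN staff c ON c.dept_id = p.id GROUP BY p.name

Result:
name        | COUNT(c.id)
------------+------------
Engineering | 0          
HR          | 1          
Marketing   | 1          
Sales       | 3          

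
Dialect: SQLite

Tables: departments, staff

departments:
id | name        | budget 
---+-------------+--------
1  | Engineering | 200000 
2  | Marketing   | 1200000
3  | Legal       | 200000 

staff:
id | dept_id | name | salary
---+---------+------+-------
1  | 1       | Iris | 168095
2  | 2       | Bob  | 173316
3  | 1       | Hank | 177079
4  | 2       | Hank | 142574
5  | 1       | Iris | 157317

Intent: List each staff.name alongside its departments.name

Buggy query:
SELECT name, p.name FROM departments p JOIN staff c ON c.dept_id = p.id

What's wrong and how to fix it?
Bug: 'name' exists in both joined tables, so the database can't tell which one is meant

Fix: Qualify the column with its table alias (c.name)

Corrected query:
SELECT c.name, p.name FROM departments p JOIN staff c ON c.dept_id = p.id

Result:
name | name       
-----+------------
Iris | Engineering
Bob  | Marketing  
Hank | Engineering
Hank | Marketing  
Iris | Engineering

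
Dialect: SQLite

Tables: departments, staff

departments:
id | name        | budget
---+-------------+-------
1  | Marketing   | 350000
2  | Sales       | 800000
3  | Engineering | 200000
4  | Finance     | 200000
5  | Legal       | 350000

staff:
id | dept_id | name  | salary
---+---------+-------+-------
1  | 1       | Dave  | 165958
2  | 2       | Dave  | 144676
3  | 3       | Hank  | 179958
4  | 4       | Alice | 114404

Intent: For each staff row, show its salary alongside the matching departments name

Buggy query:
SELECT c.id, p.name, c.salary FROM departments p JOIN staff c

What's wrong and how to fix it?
Bug: JOIN with no ON clause produces a cartesian product; every staff row pairs with every departments row

Fix: Specify the join condition linking the foreign key to the parent id

Corrected query:
SELECT c.id, p.name, c.salary FROM departments p JOIN staff c ON c.dept_id = p.id

Result:
id | name        | salary
---+-------------+-------
1  | Marketing   | 165958
2  | Sales       | 144676
3  | Engineering | 179958
4  | Finance     | 114404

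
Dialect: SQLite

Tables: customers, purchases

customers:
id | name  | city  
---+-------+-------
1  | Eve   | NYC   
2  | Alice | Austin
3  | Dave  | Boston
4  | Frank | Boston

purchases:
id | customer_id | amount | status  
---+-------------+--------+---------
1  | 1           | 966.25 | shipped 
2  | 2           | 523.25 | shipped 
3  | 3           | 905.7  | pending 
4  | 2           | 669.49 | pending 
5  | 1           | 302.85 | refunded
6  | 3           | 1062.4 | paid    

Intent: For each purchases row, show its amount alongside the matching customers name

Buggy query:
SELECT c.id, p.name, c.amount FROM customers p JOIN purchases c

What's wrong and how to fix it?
Bug: Missing join condition: each purchases row is matched to all customers rows instead of just its own

Fix: Add ON c.customer_id = p.id to the JOIN

Corrected query:
SELECT c.id, p.name, c.amount FROM customers p JOIN purchases c ON c.customer_id = p.id

Result:
id | name  | amount
---+-------+-------
1  | Eve   | 966.25
2  | Alice | 523.25
3  | Dave  | 905.7 
4  | Alice | 669.49
5  | Eve   | 302.85
6  | Dave  | 1062.4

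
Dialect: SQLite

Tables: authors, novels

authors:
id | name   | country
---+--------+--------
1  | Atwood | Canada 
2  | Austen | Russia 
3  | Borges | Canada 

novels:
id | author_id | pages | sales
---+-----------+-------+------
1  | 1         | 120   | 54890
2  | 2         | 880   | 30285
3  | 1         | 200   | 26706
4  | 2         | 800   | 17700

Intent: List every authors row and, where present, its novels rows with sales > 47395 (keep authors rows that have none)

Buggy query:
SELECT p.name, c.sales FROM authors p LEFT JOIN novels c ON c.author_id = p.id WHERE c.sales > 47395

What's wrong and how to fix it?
Bug: A WHERE condition on the right-hand table after LEFT JOIN drops unmatched parents

Fix: Move the right-table condition into the ON clause so unmatched parents are kept

Corrected query:
SELECT p.name, c.sales FROM authors p LEFT JOIN novels c ON c.author_id = p.id AND c.sales > 47395

Result:
name   | sales
-------+------
Atwood | 54890
Austen | NULL 
Borges | NULL 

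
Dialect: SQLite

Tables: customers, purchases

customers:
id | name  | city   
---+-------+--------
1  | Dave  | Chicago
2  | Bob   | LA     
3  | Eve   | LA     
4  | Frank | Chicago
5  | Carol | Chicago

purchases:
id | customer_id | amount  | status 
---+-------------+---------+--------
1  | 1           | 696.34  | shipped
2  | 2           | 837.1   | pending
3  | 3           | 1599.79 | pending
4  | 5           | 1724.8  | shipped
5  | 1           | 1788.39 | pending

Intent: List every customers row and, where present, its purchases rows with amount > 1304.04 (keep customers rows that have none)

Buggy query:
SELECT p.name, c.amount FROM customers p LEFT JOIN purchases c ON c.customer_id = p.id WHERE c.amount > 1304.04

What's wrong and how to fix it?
Bug: A WHERE condition on the right-hand table after LEFT JOIN drops unmatched parents

Fix: Put 'c.amount > 1304.04' in the JOIN's ON clause instead of WHERE

Corrected query:
SELECT p.name, c.amount FROM customers p LEFT JOIN purchases c ON c.customer_id = p.id AND c.amount > 1304.04

Result:
name  | amount 
------+--------
Dave  | 1788.39
Bob   | NULL   
Eve   | 1599.79
Frank | NULL   
Carol | 1724.8 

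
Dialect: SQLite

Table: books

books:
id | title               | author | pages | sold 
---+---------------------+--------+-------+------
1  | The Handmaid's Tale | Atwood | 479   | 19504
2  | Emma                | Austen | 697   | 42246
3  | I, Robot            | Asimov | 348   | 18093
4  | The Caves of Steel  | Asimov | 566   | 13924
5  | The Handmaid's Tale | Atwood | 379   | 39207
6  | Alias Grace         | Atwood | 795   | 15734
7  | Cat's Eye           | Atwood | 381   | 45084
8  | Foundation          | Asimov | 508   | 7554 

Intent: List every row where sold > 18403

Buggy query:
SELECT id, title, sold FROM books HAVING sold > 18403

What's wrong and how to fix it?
Bug: HAVING filters the output of aggregation, but this query has no GROUP BY and no aggregate functions, so SQLite rejects it (HAVING clause on a non-aggregate query); the condition here is per row

Fix: Replace HAVING with WHERE since the condition applies to individual rows

Corrected query:
SELECT id, title, sold FROM books WHERE sold > 18403

Result:
id | title               | sold 
---+---------------------+------
1  | The Handmaid's Tale | 19504
2  | Emma                | 42246
5  | The Handmaid's Tale | 39207
7  | Cat's Eye           | 45084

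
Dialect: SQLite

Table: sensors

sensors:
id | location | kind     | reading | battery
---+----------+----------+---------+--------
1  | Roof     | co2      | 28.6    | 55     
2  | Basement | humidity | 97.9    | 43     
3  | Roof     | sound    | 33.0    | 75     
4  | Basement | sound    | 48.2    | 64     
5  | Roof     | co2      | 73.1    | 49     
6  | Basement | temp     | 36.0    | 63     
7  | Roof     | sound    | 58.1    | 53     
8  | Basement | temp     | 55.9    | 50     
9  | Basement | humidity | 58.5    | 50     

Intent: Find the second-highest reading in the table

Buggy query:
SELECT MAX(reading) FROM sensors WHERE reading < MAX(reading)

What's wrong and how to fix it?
Bug: The inner MAX is an aggregate inside WHERE, which is not allowed

Fix: Compute the overall MAX in a subquery, then take MAX of rows below it

Corrected query:
SELECT MAX(reading) FROM sensors WHERE reading < (SELECT MAX(reading) FROM sensors)

Result:
MAX(reading)
------------
73.1        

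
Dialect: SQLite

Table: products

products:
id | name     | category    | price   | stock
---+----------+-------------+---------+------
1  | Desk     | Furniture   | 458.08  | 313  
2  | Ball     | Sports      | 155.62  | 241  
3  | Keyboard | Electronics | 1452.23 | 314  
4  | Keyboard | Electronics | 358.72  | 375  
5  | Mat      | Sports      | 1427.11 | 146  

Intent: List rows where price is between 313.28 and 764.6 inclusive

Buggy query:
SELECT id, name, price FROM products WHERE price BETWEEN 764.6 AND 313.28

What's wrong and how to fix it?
Bug: The bounds are reversed; BETWEEN a AND b requires a <= b to match anything

Fix: Write BETWEEN 313.28 AND 764.6

Corrected query:
SELECT id, name, price FROM products WHERE price BETWEEN 313.28 AND 764.6

Result:
id | name     | price 
---+----------+-------
1  | Desk     | 458.08
4  | Keyboard | 358.72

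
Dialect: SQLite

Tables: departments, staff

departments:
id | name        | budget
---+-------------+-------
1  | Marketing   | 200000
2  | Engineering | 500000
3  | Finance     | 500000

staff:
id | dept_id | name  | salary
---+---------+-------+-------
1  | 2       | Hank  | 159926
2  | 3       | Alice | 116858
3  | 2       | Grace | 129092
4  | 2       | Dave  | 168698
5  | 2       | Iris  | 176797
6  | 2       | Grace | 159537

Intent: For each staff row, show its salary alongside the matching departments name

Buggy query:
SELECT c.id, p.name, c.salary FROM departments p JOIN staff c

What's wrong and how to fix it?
Bug: Missing join condition: each staff row is matched to all departments rows instead of just its own

Fix: Specify the join condition linking the foreign key to the parent id

Corrected query:
SELECT c.id, p.name, c.salary FROM departments p JOIN staff c ON c.dept_id = p.id

Result:
id | name        | salary
---+-------------+-------
1  | Engineering | 159926
2  | Finance     | 116858
3  | Engineering | 129092
4  | Engineering | 168698
5  | Engineering | 176797
6  | Engineering | 159537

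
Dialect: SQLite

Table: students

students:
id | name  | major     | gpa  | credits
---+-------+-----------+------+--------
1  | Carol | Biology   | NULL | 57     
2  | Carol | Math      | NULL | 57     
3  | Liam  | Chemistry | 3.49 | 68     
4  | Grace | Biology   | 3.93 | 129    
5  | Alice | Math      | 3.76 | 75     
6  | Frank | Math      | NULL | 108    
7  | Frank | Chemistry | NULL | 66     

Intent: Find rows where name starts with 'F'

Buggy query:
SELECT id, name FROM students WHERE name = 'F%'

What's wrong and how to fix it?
Bug: '=' compares the literal string including the % character; pattern matching needs LIKE

Fix: Use LIKE for wildcard pattern matching

Corrected query:
SELECT id, name FROM students WHERE name LIKE 'F%'

Result:
id | name 
---+------
6  | Frank
7  | Frank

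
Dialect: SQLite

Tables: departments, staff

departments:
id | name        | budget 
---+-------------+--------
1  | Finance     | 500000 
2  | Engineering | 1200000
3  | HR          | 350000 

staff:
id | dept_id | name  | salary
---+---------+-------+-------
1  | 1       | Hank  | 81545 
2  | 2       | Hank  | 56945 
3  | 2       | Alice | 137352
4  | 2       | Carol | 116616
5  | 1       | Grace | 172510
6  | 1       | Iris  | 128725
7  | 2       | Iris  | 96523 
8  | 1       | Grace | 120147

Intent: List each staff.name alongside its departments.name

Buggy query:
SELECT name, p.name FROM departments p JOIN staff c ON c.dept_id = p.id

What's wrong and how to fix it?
Bug: Both tables have a 'name' column; the unqualified reference is ambiguous

Fix: Prefix ambiguous columns with the table alias

Corrected query:
SELECT c.name, p.name FROM departments p JOIN staff c ON c.dept_id = p.id

Result:
name  | name       
------+------------
Hank  | Finance    
Hank  | Engineering
Alice | Engineering
Carol | Engineering
Grace | Finance    
Iris  | Finance    
Iris  | Engineering
Grace | Finance    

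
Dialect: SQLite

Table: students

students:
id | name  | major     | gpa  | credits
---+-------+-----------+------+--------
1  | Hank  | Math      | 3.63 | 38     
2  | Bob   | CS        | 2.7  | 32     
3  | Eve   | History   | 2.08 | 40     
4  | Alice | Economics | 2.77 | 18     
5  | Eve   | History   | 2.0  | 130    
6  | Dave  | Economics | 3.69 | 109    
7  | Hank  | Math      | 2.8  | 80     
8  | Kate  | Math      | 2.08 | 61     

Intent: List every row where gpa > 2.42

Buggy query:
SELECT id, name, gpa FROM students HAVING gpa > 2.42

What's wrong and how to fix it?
Bug: HAVING filters the output of aggregation, but this query has no GROUP BY and no aggregate functions, so SQLite rejects it (HAVING clause on a non-aggregate query); the condition here is per row

Fix: Use WHERE for row-level filtering

Corrected query:
SELECT id, name, gpa FROM students WHERE gpa > 2.42

Result:
id | name  | gpa 
---+-------+-----
1  | Hank  | 3.63
2  | Bob   | 2.7 
4  | Alice | 2.77
6  | Dave  | 3.69
7  | Hank  | 2.8 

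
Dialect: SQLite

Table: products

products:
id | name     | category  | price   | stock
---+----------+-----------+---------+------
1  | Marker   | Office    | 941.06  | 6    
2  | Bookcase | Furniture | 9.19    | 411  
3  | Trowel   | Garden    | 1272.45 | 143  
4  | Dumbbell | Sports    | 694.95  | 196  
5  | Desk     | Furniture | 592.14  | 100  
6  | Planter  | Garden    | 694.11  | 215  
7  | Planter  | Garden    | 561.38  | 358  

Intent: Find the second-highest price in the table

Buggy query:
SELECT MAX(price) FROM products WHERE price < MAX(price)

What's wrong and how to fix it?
Bug: MAX(price) on the right of the comparison is an aggregate-in-WHERE error

Fix: Put the inner MAX in a scalar subquery

Corrected query:
SELECT MAX(price) FROM products WHERE price < (SELECT MAX(price) FROM products)

Result:
MAX(price)
----------
941.06    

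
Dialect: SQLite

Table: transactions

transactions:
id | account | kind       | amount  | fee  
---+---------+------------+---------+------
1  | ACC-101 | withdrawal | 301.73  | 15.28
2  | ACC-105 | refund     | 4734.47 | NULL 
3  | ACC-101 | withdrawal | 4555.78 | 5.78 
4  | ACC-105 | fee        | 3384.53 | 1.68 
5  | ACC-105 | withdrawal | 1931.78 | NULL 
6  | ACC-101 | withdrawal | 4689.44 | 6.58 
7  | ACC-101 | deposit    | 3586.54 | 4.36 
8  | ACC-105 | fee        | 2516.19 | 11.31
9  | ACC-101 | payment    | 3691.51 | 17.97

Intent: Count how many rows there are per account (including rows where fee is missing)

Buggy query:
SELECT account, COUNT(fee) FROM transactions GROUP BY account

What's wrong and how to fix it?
Bug: COUNT(fee) skips NULLs, so groups with missing fee are undercounted

Fix: Replace COUNT(fee) with COUNT(*)

Corrected query:
SELECT account, COUNT(*) FROM transactions GROUP BY account

Result:
account | COUNT(*)
--------+---------
ACC-101 | 5       
ACC-105 | 4       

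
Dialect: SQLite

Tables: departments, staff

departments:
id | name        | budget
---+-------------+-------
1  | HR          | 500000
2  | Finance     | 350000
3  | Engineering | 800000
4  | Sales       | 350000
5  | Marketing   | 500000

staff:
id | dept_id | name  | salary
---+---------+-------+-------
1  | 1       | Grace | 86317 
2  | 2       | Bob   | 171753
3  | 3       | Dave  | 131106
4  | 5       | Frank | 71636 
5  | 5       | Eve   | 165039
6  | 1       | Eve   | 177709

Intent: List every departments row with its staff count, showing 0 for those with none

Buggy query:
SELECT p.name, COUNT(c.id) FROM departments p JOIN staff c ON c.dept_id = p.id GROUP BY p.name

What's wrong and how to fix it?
Bug: INNER JOIN drops departments rows that have no matching staff rows

Fix: Switch to LEFT JOIN to retain unmatched parent rows

Corrected query:
SELECT p.name, COUNT(c.id) FROM departments p LEFT JOIN staff c ON c.dept_id = p.id GROUP BY p.name

Result:
name        | COUNT(c.id)
------------+------------
Engineering | 1          
Finance     | 1          
HR          | 2          
Marketing   | 2          
Sales       | 0          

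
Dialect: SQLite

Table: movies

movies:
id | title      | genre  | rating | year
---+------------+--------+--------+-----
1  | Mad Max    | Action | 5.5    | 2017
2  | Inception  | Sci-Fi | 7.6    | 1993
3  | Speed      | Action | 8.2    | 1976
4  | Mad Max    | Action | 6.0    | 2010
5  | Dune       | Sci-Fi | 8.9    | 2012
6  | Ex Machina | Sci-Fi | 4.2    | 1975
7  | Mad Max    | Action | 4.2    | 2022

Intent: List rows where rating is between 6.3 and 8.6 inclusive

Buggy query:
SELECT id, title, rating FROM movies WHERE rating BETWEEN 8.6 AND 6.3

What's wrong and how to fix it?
Bug: BETWEEN expects the lower bound first; with 8.6 AND 6.3 the range is empty

Fix: Write BETWEEN 6.3 AND 8.6

Corrected query:
SELECT id, title, rating FROM movies WHERE rating BETWEEN 6.3 AND 8.6

Result:
id | title     | rating
---+-----------+-------
2  | Inception | 7.6   
3  | Speed     | 8.2   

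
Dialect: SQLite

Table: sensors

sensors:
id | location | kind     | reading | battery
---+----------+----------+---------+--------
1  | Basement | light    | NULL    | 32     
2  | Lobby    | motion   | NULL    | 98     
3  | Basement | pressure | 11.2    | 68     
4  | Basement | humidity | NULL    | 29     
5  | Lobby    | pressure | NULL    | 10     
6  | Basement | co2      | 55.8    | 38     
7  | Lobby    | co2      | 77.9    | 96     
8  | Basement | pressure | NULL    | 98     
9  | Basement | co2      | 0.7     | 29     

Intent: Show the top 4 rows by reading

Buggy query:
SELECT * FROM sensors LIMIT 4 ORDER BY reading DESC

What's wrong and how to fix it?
Bug: ORDER BY cannot follow LIMIT; LIMIT is the final clause

Fix: Swap the clauses: ORDER BY first, then LIMIT

Corrected query:
SELECT * FROM sensors ORDER BY reading DESC LIMIT 4

Result:
id | location | kind     | reading | battery
---+----------+----------+---------+--------
7  | Lobby    | co2      | 77.9    | 96     
6  | Basement | co2      | 55.8    | 38     
3  | Basement | pressure | 11.2    | 68     
9  | Basement | co2      | 0.7     | 29     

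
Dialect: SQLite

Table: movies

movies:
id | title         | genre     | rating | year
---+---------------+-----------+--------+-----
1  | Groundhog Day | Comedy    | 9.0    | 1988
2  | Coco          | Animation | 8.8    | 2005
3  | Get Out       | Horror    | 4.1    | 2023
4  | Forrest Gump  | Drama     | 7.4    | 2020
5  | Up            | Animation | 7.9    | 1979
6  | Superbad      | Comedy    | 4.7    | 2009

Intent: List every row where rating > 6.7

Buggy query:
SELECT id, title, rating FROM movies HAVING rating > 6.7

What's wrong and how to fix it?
Bug: This is a non-aggregate query (no GROUP BY, no aggregates), so in SQLite the HAVING clause is invalid here; a row-level condition belongs in WHERE

Fix: Replace HAVING with WHERE since the condition applies to individual rows

Corrected query:
SELECT id, title, rating FROM movies WHERE rating > 6.7

Result:
id | title         | rating
---+---------------+-------
1  | Groundhog Day | 9     
2  | Coco          | 8.8   
4  | Forrest Gump  | 7.4   
5  | Up            | 7.9   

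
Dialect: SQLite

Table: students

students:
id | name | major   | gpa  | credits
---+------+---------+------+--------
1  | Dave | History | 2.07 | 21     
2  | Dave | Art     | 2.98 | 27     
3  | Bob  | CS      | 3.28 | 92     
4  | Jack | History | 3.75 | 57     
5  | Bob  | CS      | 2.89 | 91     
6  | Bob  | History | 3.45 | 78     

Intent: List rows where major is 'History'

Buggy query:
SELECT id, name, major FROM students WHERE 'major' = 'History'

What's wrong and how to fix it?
Bug: Single quotes denote string literals in SQL; the column name is being compared as a constant string

Fix: Remove the quotes around the column name (or use double quotes for an identifier)

Corrected query:
SELECT id, name, major FROM students WHERE major = 'History'

Result:
id | name | major  
---+------+--------
1  | Dave | History
4  | Jack | History
6  | Bob  | History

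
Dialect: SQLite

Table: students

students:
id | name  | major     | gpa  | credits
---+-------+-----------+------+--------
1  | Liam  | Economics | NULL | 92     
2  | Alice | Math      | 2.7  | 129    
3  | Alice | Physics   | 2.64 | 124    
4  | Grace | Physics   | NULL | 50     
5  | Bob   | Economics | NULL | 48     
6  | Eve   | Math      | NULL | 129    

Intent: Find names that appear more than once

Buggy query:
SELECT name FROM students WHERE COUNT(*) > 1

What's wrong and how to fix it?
Bug: WHERE can't reference COUNT(*); aggregates are computed after WHERE

Fix: Group first, then use HAVING for the count condition

Corrected query:
SELECT name FROM students GROUP BY name HAVING COUNT(*) > 1

Result:
name 
-----
Alice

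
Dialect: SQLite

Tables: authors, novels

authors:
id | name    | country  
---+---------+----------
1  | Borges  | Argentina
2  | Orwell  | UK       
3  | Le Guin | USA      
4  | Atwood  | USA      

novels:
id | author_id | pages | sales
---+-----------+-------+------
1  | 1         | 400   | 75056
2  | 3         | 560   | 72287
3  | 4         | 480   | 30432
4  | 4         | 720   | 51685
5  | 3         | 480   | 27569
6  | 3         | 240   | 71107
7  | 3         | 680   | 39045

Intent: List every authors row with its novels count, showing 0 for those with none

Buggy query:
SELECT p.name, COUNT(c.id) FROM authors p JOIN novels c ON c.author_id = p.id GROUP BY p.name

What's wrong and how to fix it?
Bug: An inner join excludes parents with zero children

Fix: Use LEFT JOIN so parents without children still appear (COUNT(c.id) gives 0)

Corrected query:
SELECT p.name, COUNT(c.id) FROM authors p LEFT JOIN novels c ON c.author_id = p.id GROUP BY p.name

Result:
name    | COUNT(c.id)
--------+------------
Atwood  | 2          
Borges  | 1          
Le Guin | 4          
Orwell  | 0          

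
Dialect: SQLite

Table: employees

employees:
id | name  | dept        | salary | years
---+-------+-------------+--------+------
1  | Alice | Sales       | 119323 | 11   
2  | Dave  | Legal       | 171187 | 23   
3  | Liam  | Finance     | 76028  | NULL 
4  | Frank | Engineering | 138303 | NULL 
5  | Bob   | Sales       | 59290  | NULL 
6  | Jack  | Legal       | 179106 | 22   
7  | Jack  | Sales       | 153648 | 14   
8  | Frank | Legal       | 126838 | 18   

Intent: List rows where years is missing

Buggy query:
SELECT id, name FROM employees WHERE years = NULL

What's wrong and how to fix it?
Bug: '= NULL' is always unknown in SQL three-valued logic, so no rows match

Fix: Replace '= NULL' with 'IS NULL'

Corrected query:
SELECT id, name FROM employees WHERE years IS NULL

Result:
id | name 
---+------
3  | Liam 
4  | Frank
5  | Bob  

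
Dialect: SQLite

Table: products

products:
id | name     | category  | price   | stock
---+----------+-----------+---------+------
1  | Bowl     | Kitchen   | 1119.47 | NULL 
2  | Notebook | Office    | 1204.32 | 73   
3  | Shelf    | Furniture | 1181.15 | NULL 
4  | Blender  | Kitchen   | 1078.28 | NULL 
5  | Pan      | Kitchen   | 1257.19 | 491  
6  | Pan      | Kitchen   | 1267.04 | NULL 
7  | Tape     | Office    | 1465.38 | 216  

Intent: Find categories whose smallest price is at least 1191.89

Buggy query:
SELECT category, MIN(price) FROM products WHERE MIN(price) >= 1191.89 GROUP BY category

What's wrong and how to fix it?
Bug: MIN() in WHERE is a misuse of aggregate

Fix: Use HAVING for the per-group MIN condition

Corrected query:
SELECT category, MIN(price) FROM products GROUP BY category HAVING MIN(price) >= 1191.89

Result:
category | MIN(price)
---------+-----------
Office   | 1204.32   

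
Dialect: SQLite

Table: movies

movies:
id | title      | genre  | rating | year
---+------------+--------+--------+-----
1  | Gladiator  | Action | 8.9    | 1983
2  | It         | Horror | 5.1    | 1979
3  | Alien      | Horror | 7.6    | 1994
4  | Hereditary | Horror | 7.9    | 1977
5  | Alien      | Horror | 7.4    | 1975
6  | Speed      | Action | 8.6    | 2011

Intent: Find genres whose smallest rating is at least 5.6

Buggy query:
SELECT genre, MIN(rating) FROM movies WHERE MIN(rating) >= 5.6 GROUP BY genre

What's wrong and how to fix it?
Bug: MIN() in WHERE is a misuse of aggregate

Fix: Use HAVING for the per-group MIN condition

Corrected query:
SELECT genre, MIN(rating) FROM movies GROUP BY genre HAVING MIN(rating) >= 5.6

Result:
genre  | MIN(rating)
-------+------------
Action | 8.6        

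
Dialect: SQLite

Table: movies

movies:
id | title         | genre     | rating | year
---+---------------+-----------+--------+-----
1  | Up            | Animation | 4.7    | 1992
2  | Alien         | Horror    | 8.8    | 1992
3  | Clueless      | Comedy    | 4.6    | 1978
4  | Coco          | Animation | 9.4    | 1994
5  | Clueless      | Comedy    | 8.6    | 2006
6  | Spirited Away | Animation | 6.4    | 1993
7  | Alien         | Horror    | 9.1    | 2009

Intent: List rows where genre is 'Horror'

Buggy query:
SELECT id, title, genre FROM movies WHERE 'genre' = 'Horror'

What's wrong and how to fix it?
Bug: 'genre' in single quotes is a string literal, not the column; the comparison is literal-vs-literal and never true

Fix: Reference the column as genre without single quotes

Corrected query:
SELECT id, title, genre FROM movies WHERE genre = 'Horror'

Result:
id | title | genre 
---+-------+-------
2  | Alien | Horror
7  | Alien | Horror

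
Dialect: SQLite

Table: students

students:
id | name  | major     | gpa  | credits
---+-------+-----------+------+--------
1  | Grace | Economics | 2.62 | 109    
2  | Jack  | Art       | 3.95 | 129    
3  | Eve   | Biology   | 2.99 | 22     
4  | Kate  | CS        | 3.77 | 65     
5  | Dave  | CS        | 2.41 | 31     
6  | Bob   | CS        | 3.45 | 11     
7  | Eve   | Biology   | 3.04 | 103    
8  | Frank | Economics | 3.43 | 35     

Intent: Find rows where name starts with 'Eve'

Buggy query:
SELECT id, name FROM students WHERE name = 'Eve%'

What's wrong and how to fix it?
Bug: Wildcards only work with LIKE; '=' treats '%' as a literal character

Fix: Use LIKE for wildcard pattern matching

Corrected query:
SELECT id, name FROM students WHERE name LIKE 'Eve%'

Result:
id | name
---+-----
3  | Eve 
7  | Eve 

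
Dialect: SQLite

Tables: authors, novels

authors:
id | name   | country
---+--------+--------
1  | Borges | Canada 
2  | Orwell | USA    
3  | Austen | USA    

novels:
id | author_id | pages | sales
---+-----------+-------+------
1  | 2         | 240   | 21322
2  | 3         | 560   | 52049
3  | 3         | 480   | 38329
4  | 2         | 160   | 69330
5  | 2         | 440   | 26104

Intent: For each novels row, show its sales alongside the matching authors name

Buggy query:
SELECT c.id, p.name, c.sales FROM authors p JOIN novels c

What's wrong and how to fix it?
Bug: Missing join condition: each novels row is matched to all authors rows instead of just its own

Fix: Add ON c.author_id = p.id to the JOIN

Corrected query:
SELECT c.id, p.name, c.sales FROM authors p JOIN novels c ON c.author_id = p.id

Result:
id | name   | sales
---+--------+------
1  | Orwell | 21322
2  | Austen | 52049
3  | Austen | 38329
4  | Orwell | 69330
5  | Orwell | 26104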